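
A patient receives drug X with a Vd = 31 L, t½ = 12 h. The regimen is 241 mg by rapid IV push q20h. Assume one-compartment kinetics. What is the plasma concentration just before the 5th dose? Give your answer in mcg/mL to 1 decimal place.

3.5 mcg/mL

f = (1/2)^(τ/t½) = (1/2)^(20/12) ≈ 0.3150.
C₀ = D/Vd = 241/31 ≈ 7.774 mcg/mL.
Before the 5th dose, 4 doses have been given. Superposition: Cmin = C₀·(f + f² + … + f^4).
≈ 7.774 × (0.3150 + 0.0992 + 0.0313 + 0.0098) ≈ 7.774 × 0.4553 ≈ 3.540 mcg/mL.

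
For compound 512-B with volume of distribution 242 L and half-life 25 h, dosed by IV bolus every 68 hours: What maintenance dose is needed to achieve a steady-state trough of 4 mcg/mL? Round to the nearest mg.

5410 mg

τ/t½ = 68/25 ≈ 2.72, so f = (1/2)^(68/25) ≈ 0.151774.
Cmin,ss = (D/Vd)·f/(1−f), so D = Cmin,ss·Vd·(1−f)/f.
D = 4 × 242 × (1−f)/f ≈ 4 × 242 × 5.58874 ≈ 5409.90 mg.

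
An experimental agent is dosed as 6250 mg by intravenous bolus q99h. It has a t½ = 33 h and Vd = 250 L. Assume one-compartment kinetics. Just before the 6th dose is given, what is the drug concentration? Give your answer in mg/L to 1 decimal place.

f = (1/2)^(τ/t½) = (1/2)^(99/33) ≈ 0.1250.
C₀ = D/Vd = 6250/250 ≈ 25.000 mg/L.
Before the 6th dose, 5 doses have been given. Superposition: Cmin = C₀·(f + f² + … + f^5).
≈ 25.000 × (0.1250 + 0.0156 + 0.0020 + 0.0002 + 0.0000) ≈ 25.000 × 0.1428 ≈ 3.570 mg/L.

3.6 mg/L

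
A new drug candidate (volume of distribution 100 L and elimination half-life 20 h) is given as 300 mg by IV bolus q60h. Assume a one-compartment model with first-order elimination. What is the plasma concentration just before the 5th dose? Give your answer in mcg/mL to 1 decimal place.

f = (1/2)^(τ/t½) = (1/2)^(60/20) ≈ 0.1250.
C₀ = D/Vd = 300/100 ≈ 3.000 mcg/mL.
Before the 5th dose, 4 doses have been given. Superposition: Cmin = C₀·(f + f² + … + f^4).
≈ 3.000 × (0.1250 + 0.0156 + 0.0020 + 0.0002) ≈ 3.000 × 0.1428 ≈ 0.428 mcg/mL.

0.4 mcg/mL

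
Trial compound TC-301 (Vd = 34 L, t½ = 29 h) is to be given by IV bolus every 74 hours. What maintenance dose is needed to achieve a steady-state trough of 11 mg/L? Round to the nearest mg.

τ/t½ = 74/29 ≈ 2.5517, so f = (1/2)^(74/29) ≈ 0.170551.
Cmin,ss = (D/Vd)·f/(1−f), so D = Cmin,ss·Vd·(1−f)/f.
D = 11 × 34 × (1−f)/f ≈ 11 × 34 × 4.86335 ≈ 1818.89 mg.

1819 mg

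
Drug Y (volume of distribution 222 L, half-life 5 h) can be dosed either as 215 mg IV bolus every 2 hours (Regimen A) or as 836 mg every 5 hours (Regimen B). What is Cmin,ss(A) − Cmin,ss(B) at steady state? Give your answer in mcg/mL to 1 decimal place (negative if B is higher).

Regimen A: f = (1/2)^(2/5) ≈ 0.7579; Cmin,ss = (215/222)·f/(1−f) ≈ 3.032 mcg/mL.
Regimen B: f = (1/2)^(5/5) ≈ 0.5000; Cmin,ss = (836/222)·f/(1−f) ≈ 3.766 mcg/mL.
Difference ≈ 3.032 − 3.766 ≈ -0.734 mcg/mL.

-0.7 mcg/mL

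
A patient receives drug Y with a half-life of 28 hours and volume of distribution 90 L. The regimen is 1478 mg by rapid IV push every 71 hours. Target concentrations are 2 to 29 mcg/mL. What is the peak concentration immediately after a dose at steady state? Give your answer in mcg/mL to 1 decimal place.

τ/t½ = 71/28 ≈ 2.5357, so fraction remaining f = (1/2)^(71/28) ≈ 0.1725.
Accumulation ratio R = 1/(1 − f) ≈ 1/0.8275 ≈ 1.2085.
Each bolus raises the concentration by D/Vd = 1478/90 ≈ 16.422 mcg/mL.
Steady-state peak Cmax,ss = C₀·R ≈ 16.422 × 1.2085 ≈ 19.846 mcg/mL.
Peak 19.8 mcg/mL vs MTC 29 mcg/mL: below toxic threshold.

19.8 mcg/mL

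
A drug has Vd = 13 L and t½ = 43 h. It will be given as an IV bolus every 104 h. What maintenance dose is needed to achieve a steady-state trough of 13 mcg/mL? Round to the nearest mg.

τ/t½ = 104/43 ≈ 2.4186, so f = (1/2)^(104/43) ≈ 0.187037.
Cmin,ss = (D/Vd)·f/(1−f), so D = Cmin,ss·Vd·(1−f)/f.
D = 13 × 13 × (1−f)/f ≈ 13 × 13 × 4.34654 ≈ 734.57 mg.

735 mg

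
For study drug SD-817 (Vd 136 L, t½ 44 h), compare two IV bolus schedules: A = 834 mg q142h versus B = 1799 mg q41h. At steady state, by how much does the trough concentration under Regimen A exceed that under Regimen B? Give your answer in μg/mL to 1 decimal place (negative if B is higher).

Regimen A: f = (1/2)^(142/44) ≈ 0.1068; Cmin,ss = (834/136)·f/(1−f) ≈ 0.733 μg/mL.
Regimen B: f = (1/2)^(41/44) ≈ 0.5242; Cmin,ss = (1799/136)·f/(1−f) ≈ 14.574 μg/mL.
Difference ≈ 0.733 − 14.574 ≈ -13.841 μg/mL.

-13.8 μg/mL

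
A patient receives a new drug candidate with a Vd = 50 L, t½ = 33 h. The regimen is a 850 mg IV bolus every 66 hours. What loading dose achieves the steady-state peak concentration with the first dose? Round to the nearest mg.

f = (1/2)^(66/33) ≈ 0.250000; accumulation ratio R = 1/(1−f) ≈ 1.33333.
Loading dose to hit Cmax,ss on first dose: D_load = D_maint·R ≈ 850 × 1.33333 ≈ 1133.33 mg.

1133 mg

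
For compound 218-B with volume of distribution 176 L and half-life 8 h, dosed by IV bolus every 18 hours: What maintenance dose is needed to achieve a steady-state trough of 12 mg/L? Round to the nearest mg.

τ/t½ = 18/8 ≈ 2.25, so f = (1/2)^(18/8) ≈ 0.210224.
Cmin,ss = (D/Vd)·f/(1−f), so D = Cmin,ss·Vd·(1−f)/f.
D = 12 × 176 × (1−f)/f ≈ 12 × 176 × 3.75683 ≈ 7934.42 mg.

7934 mg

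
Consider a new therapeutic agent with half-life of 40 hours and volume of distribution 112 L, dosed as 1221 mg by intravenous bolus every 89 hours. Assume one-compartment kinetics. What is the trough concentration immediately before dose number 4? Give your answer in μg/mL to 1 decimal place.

2.9 μg/mL

f = (1/2)^(τ/t½) = (1/2)^(89/40) ≈ 0.2139.
C₀ = D/Vd = 1221/112 ≈ 10.902 μg/mL.
Before the 4th dose, 3 doses have been given. Superposition: Cmin = C₀·(f + f² + … + f^3).
≈ 10.902 × (0.2139 + 0.0458 + 0.0098) ≈ 10.902 × 0.2695 ≈ 2.938 μg/mL.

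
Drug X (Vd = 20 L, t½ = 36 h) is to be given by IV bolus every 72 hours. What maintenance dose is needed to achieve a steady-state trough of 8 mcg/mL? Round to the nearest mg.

τ/t½ = 72/36 ≈ 2, so f = (1/2)^(72/36) ≈ 0.250000.
Cmin,ss = (D/Vd)·f/(1−f), so D = Cmin,ss·Vd·(1−f)/f.
D = 8 × 20 × (1−f)/f ≈ 8 × 20 × 3.00000 ≈ 480.00 mg.

480 mg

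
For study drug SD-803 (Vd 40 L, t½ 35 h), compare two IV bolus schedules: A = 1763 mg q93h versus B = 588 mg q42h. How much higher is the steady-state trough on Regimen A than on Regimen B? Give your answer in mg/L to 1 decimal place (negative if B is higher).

-3.0 mg/L

Regimen A: f = (1/2)^(93/35) ≈ 0.1585; Cmin,ss = (1763/40)·f/(1−f) ≈ 8.302 mg/L.
Regimen B: f = (1/2)^(42/35) ≈ 0.4353; Cmin,ss = (588/40)·f/(1−f) ≈ 11.332 mg/L.
Difference ≈ 8.302 − 11.332 ≈ -3.030 mg/L.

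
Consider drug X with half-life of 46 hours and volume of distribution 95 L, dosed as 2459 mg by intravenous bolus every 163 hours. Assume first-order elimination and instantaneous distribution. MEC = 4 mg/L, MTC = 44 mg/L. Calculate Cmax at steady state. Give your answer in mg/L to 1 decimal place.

28.3 mg/L

k = ln2/t½ = ln2/46 ≈ 0.015068 h⁻¹; fraction remaining f = e^(−kτ) = e^(−0.015068×163) ≈ 0.0858.
Accumulation ratio R = 1/(1 − f) ≈ 1/0.9142 ≈ 1.0939.
Single-dose peak C₀ = D/Vd = 2459/95 ≈ 25.884 mg/L.
Cmax,ss = C₀/(1 − f) ≈ 25.884/0.9142 ≈ 28.313 mg/L.
Peak 28.3 mg/L vs MTC 44 mg/L: below toxic threshold.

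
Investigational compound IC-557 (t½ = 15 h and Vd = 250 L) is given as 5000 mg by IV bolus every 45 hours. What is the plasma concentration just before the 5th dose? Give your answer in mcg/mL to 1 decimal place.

2.9 mcg/mL

f = (1/2)^(τ/t½) = (1/2)^(45/15) ≈ 0.1250.
C₀ = D/Vd = 5000/250 ≈ 20.000 mcg/mL.
Before the 5th dose, 4 doses have been given. Superposition: Cmin = C₀·(f + f² + … + f^4).
≈ 20.000 × (0.1250 + 0.0156 + 0.0020 + 0.0002) ≈ 20.000 × 0.1428 ≈ 2.856 mcg/mL.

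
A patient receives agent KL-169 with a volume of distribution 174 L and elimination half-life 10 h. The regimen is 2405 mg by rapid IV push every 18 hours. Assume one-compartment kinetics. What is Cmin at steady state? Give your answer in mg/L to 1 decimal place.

5.6 mg/L

k = ln2/t½ = ln2/10 ≈ 0.069315 h⁻¹; fraction remaining f = e^(−kτ) = e^(−0.069315×18) ≈ 0.2872.
At steady state, accumulation factor R = 1/(1 − e^(−kτ)) ≈ 1.4029.
Single-dose peak C₀ = D/Vd = 2405/174 ≈ 13.822 mg/L.
Steady-state peak Cmax,ss = C₀·R ≈ 13.822 × 1.4029 ≈ 19.391 mg/L.
Steady-state trough Cmin,ss = Cmax,ss·f ≈ 19.391 × 0.2872 ≈ 5.569 mg/L.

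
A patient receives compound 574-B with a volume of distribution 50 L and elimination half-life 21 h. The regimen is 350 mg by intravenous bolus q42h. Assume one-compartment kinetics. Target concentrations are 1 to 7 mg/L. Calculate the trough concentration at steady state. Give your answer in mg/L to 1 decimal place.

The dosing interval is 2 half-lives, so f = 2^(−2) = 0.25.
Accumulation ratio R = 1/(1 − f) = 1/0.75 = 4/3.
Single-dose peak C₀ = D/Vd = 350/50 = 7 mg/L.
Steady-state peak Cmax,ss = C₀·R = 7 × 4/3 ≈ 9.333 mg/L.
Steady-state trough Cmin,ss = Cmax,ss·f ≈ 9.333 × 0.25 ≈ 2.333 mg/L.
Trough 2.3 mg/L vs MEC 1 mg/L: adequate.

2.3 mg/L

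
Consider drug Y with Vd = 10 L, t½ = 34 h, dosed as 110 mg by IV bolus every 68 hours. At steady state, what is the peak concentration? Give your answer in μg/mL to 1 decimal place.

The dosing interval is 2 half-lives, so f = 2^(−2) = 0.25.
Accumulation ratio R = 1/(1 − f) = 1/0.75 = 4/3.
Single-dose peak C₀ = D/Vd = 110/10 = 11 μg/mL.
Steady-state peak Cmax,ss = C₀·R = 11 × 4/3 ≈ 14.667 μg/mL.

14.7 μg/mL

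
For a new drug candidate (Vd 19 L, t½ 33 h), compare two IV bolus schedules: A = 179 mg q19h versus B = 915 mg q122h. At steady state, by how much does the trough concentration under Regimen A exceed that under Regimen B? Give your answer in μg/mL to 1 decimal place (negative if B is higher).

Regimen A: f = (1/2)^(19/33) ≈ 0.6709; Cmin,ss = (179/19)·f/(1−f) ≈ 19.206 μg/mL.
Regimen B: f = (1/2)^(122/33) ≈ 0.0771; Cmin,ss = (915/19)·f/(1−f) ≈ 4.023 μg/mL.
Difference ≈ 19.206 − 4.023 ≈ 15.183 μg/mL.

15.2 μg/mL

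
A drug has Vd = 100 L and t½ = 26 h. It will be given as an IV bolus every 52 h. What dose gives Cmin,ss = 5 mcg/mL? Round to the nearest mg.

τ/t½ = 52/26 ≈ 2, so f = (1/2)^(52/26) ≈ 0.250000.
Cmin,ss = (D/Vd)·f/(1−f), so D = Cmin,ss·Vd·(1−f)/f.
D = 5 × 100 × (1−f)/f ≈ 5 × 100 × 3.00000 ≈ 1500.00 mg.

1500 mg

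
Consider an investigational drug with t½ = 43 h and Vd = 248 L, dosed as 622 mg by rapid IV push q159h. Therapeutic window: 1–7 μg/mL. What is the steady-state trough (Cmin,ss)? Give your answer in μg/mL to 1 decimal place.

0.2 μg/mL

k = ln2/t½ = ln2/43 ≈ 0.016120 h⁻¹; fraction remaining f = e^(−kτ) = e^(−0.016120×159) ≈ 0.0771.
Single-dose peak C₀ = D/Vd = 622/248 ≈ 2.508 μg/mL.
Steady-state trough Cmin,ss = C₀·f/(1−f) ≈ 2.508 × 0.0771/0.9229 ≈ 0.210 μg/mL.
Trough 0.2 μg/mL vs MEC 1 μg/mL: subtherapeutic.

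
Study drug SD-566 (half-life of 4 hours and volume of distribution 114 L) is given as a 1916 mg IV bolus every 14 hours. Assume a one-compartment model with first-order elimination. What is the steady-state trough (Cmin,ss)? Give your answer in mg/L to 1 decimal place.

1.6 mg/L

Over one 14-h interval, 14/4 ≈ 3.5 half-lives elapse, leaving f ≈ 0.0884 of each dose.
Accumulation ratio R = 1/(1 − f) ≈ 1/0.9116 ≈ 1.0970.
Each bolus raises the concentration by D/Vd = 1916/114 ≈ 16.807 mg/L.
Steady-state peak Cmax,ss = C₀·R ≈ 16.807 × 1.0970 ≈ 18.437 mg/L.
One interval later, Cmin,ss = Cmax,ss·e^(−kτ) ≈ 18.437 × 0.0884 ≈ 1.630 mg/L.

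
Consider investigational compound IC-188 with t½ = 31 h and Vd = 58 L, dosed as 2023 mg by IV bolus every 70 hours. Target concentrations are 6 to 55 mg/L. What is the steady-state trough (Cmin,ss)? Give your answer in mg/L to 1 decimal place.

9.2 mg/L

τ/t½ = 70/31 ≈ 2.2581, so fraction remaining f = (1/2)^(70/31) ≈ 0.2091.
At steady state, accumulation factor R = 1/(1 − e^(−kτ)) ≈ 1.2644.
Single-dose peak C₀ = D/Vd = 2023/58 ≈ 34.879 mg/L.
Cmax,ss = C₀/(1 − f) ≈ 34.879/0.7909 ≈ 44.100 mg/L.
Steady-state trough Cmin,ss = Cmax,ss·f ≈ 44.100 × 0.2091 ≈ 9.221 mg/L.
Trough 9.2 mg/L vs MEC 6 mg/L: adequate.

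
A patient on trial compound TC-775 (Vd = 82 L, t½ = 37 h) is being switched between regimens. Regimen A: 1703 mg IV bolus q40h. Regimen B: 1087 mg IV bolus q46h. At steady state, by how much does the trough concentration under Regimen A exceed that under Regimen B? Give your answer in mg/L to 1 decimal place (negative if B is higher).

8.9 mg/L

Regimen A: f = (1/2)^(40/37) ≈ 0.4727; Cmin,ss = (1703/82)·f/(1−f) ≈ 18.618 mg/L.
Regimen B: f = (1/2)^(46/37) ≈ 0.4224; Cmin,ss = (1087/82)·f/(1−f) ≈ 9.694 mg/L.
Difference ≈ 18.618 − 9.694 ≈ 8.924 mg/L.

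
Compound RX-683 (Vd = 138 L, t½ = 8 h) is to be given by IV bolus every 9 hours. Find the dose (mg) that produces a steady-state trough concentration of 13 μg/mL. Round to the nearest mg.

2119 mg

τ/t½ = 9/8 ≈ 1.125, so f = (1/2)^(9/8) ≈ 0.458502.
Cmin,ss = (D/Vd)·f/(1−f), so D = Cmin,ss·Vd·(1−f)/f.
D = 13 × 138 × (1−f)/f ≈ 13 × 138 × 1.18102 ≈ 2118.75 mg.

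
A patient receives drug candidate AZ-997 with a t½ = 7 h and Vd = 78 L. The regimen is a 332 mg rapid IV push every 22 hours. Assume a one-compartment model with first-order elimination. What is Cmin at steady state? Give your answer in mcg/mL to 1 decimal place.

0.5 mcg/mL

τ/t½ = 22/7 ≈ 3.1429, so fraction remaining f = (1/2)^(22/7) ≈ 0.1132.
At steady state, accumulation factor R = 1/(1 − e^(−kτ)) ≈ 1.1276.
Single-dose peak C₀ = D/Vd = 332/78 ≈ 4.256 mcg/mL.
Steady-state peak Cmax,ss = C₀·R ≈ 4.256 × 1.1276 ≈ 4.799 mcg/mL.
Steady-state trough Cmin,ss = Cmax,ss·f ≈ 4.799 × 0.1132 ≈ 0.543 mcg/mL.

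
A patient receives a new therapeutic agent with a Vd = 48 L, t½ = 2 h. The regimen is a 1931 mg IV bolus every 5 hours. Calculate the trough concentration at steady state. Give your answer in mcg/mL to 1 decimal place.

k = ln2/t½ = ln2/2 ≈ 0.346574 h⁻¹; fraction remaining f = e^(−kτ) = e^(−0.346574×5) ≈ 0.1768.
At steady state, accumulation factor R = 1/(1 − e^(−kτ)) ≈ 1.2148.
Single-dose peak C₀ = D/Vd = 1931/48 ≈ 40.229 mcg/mL.
Steady-state peak Cmax,ss = C₀·R ≈ 40.229 × 1.2148 ≈ 48.870 mcg/mL.
One interval later, Cmin,ss = Cmax,ss·e^(−kτ) ≈ 48.870 × 0.1768 ≈ 8.640 mcg/mL.

8.6 mcg/mL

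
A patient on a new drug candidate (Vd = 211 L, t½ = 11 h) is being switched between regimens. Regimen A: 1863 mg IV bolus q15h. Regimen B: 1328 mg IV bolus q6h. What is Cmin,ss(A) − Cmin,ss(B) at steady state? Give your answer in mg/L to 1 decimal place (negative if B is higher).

-8.1 mg/L

Regimen A: f = (1/2)^(15/11) ≈ 0.3886; Cmin,ss = (1863/211)·f/(1−f) ≈ 5.612 mg/L.
Regimen B: f = (1/2)^(6/11) ≈ 0.6852; Cmin,ss = (1328/211)·f/(1−f) ≈ 13.699 mg/L.
Difference ≈ 5.612 − 13.699 ≈ -8.087 mg/L.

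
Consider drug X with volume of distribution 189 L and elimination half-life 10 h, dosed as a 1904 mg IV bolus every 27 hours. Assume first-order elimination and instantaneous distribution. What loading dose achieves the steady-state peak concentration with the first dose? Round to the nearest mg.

2250 mg

f = (1/2)^(27/10) ≈ 0.153893; accumulation ratio R = 1/(1−f) ≈ 1.18188.
Loading dose to hit Cmax,ss on first dose: D_load = D_maint·R ≈ 1904 × 1.18188 ≈ 2250.30 mg.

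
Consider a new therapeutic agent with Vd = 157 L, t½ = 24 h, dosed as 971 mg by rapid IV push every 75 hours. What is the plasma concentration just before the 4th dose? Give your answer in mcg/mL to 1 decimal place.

0.8 mcg/mL

f = (1/2)^(τ/t½) = (1/2)^(75/24) ≈ 0.1146.
C₀ = D/Vd = 971/157 ≈ 6.185 mcg/mL.
Before the 4th dose, 3 doses have been given. Superposition: Cmin = C₀·(f + f² + … + f^3).
≈ 6.185 × (0.1146 + 0.0131 + 0.0015) ≈ 6.185 × 0.1292 ≈ 0.799 mcg/mL.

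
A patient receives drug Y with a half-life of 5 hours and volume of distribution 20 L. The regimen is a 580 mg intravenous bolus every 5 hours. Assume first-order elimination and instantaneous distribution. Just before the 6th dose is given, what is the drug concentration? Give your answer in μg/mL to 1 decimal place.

28.1 μg/mL

f = (1/2)^(τ/t½) = (1/2)^(5/5) ≈ 0.5000.
C₀ = D/Vd = 580/20 ≈ 29.000 μg/mL.
Before the 6th dose, 5 doses have been given. Superposition: Cmin = C₀·(f + f² + … + f^5).
≈ 29.000 × (0.5000 + 0.2500 + 0.1250 + 0.0625 + 0.0313) ≈ 29.000 × 0.9688 ≈ 28.095 μg/mL.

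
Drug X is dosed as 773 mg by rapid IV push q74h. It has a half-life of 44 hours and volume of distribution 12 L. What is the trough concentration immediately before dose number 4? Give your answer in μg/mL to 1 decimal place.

28.3 μg/mL

f = (1/2)^(τ/t½) = (1/2)^(74/44) ≈ 0.3117.
C₀ = D/Vd = 773/12 ≈ 64.417 μg/mL.
Before the 4th dose, 3 doses have been given. Superposition: Cmin = C₀·(f + f² + … + f^3).
≈ 64.417 × (0.3117 + 0.0972 + 0.0303) ≈ 64.417 × 0.4392 ≈ 28.292 μg/mL.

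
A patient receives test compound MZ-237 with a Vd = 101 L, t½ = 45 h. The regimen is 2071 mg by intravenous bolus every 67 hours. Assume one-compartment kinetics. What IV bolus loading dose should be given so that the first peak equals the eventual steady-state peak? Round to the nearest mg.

f = (1/2)^(67/45) ≈ 0.356287; accumulation ratio R = 1/(1−f) ≈ 1.55349.
Loading dose to hit Cmax,ss on first dose: D_load = D_maint·R ≈ 2071 × 1.55349 ≈ 3217.28 mg.

3217 mg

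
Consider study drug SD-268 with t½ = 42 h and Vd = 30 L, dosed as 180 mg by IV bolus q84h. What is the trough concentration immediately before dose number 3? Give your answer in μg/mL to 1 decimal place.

f = (1/2)^(τ/t½) = (1/2)^(84/42) ≈ 0.2500.
C₀ = D/Vd = 180/30 ≈ 6.000 μg/mL.
Before the 3rd dose, 2 doses have been given. Superposition: Cmin = C₀·(f + f²).
≈ 6.000 × (0.2500 + 0.0625) ≈ 6.000 × 0.3125 ≈ 1.875 μg/mL.

1.9 μg/mL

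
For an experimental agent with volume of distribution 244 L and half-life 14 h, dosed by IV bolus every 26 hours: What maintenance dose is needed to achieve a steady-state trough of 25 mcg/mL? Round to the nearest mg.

τ/t½ = 26/14 ≈ 1.8571, so f = (1/2)^(26/14) ≈ 0.276022.
Cmin,ss = (D/Vd)·f/(1−f), so D = Cmin,ss·Vd·(1−f)/f.
D = 25 × 244 × (1−f)/f ≈ 25 × 244 × 2.62290 ≈ 15999.69 mg.

16000 mg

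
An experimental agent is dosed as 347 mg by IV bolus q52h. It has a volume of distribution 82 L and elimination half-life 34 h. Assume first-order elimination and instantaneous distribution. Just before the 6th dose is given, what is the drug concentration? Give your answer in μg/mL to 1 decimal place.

f = (1/2)^(τ/t½) = (1/2)^(52/34) ≈ 0.3464.
C₀ = D/Vd = 347/82 ≈ 4.232 μg/mL.
Before the 6th dose, 5 doses have been given. Superposition: Cmin = C₀·(f + f² + … + f^5).
≈ 4.232 × (0.3464 + 0.1200 + 0.0416 + 0.0144 + 0.0050) ≈ 4.232 × 0.5274 ≈ 2.232 μg/mL.

2.2 μg/mL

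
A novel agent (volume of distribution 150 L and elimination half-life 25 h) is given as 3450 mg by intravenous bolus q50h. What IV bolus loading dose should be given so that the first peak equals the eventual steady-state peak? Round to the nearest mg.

4600 mg

f = (1/2)^(50/25) ≈ 0.250000; accumulation ratio R = 1/(1−f) ≈ 1.33333.
Loading dose to hit Cmax,ss on first dose: D_load = D_maint·R ≈ 3450 × 1.33333 ≈ 4599.99 mg.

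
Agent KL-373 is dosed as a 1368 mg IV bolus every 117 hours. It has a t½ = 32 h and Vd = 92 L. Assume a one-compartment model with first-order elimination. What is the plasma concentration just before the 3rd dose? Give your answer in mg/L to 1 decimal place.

1.3 mg/L

f = (1/2)^(τ/t½) = (1/2)^(117/32) ≈ 0.0793.
C₀ = D/Vd = 1368/92 ≈ 14.870 mg/L.
Before the 3rd dose, 2 doses have been given. Superposition: Cmin = C₀·(f + f²).
≈ 14.870 × (0.0793 + 0.0063) ≈ 14.870 × 0.0856 ≈ 1.273 mg/L.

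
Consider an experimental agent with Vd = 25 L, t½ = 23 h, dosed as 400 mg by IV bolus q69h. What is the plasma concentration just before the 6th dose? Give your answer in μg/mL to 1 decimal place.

2.3 μg/mL

f = (1/2)^(τ/t½) = (1/2)^(69/23) ≈ 0.1250.
C₀ = D/Vd = 400/25 ≈ 16.000 μg/mL.
Before the 6th dose, 5 doses have been given. Superposition: Cmin = C₀·(f + f² + … + f^5).
≈ 16.000 × (0.1250 + 0.0156 + 0.0020 + 0.0002 + 0.0000) ≈ 16.000 × 0.1428 ≈ 2.285 μg/mL.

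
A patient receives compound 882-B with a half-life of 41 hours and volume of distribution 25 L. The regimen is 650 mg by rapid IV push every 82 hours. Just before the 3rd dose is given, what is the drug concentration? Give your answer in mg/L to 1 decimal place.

f = (1/2)^(τ/t½) = (1/2)^(82/41) ≈ 0.2500.
C₀ = D/Vd = 650/25 ≈ 26.000 mg/L.
Before the 3rd dose, 2 doses have been given. Superposition: Cmin = C₀·(f + f²).
≈ 26.000 × (0.2500 + 0.0625) ≈ 26.000 × 0.3125 ≈ 8.125 mg/L.

8.1 mg/L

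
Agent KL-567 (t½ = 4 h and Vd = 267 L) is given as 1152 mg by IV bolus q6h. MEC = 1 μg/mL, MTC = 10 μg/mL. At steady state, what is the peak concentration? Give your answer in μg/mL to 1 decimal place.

6.7 μg/mL

k = ln2/t½ = ln2/4 ≈ 0.173287 h⁻¹; fraction remaining f = e^(−kτ) = e^(−0.173287×6) ≈ 0.3536.
Accumulation ratio R = 1/(1 − f) ≈ 1/0.6464 ≈ 1.5470.
Single-dose peak C₀ = D/Vd = 1152/267 ≈ 4.315 μg/mL.
Steady-state peak Cmax,ss = C₀·R ≈ 4.315 × 1.5470 ≈ 6.675 μg/mL.
Peak 6.7 μg/mL vs MTC 10 μg/mL: below toxic threshold.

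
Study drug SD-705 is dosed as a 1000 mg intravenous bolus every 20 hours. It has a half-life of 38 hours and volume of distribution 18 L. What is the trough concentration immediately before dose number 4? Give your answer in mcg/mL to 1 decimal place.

f = (1/2)^(τ/t½) = (1/2)^(20/38) ≈ 0.6943.
C₀ = D/Vd = 1000/18 ≈ 55.556 mcg/mL.
Before the 4th dose, 3 doses have been given. Superposition: Cmin = C₀·(f + f² + … + f^3).
≈ 55.556 × (0.6943 + 0.4821 + 0.3347) ≈ 55.556 × 1.5111 ≈ 83.951 mcg/mL.

84.0 mcg/mL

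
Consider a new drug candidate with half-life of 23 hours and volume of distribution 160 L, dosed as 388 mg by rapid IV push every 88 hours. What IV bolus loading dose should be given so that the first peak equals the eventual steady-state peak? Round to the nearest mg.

f = (1/2)^(88/23) ≈ 0.070507; accumulation ratio R = 1/(1−f) ≈ 1.07586.
Loading dose to hit Cmax,ss on first dose: D_load = D_maint·R ≈ 388 × 1.07586 ≈ 417.43 mg.

417 mg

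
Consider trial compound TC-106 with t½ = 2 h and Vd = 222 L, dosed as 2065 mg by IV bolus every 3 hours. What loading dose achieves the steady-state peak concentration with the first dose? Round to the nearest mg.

3194 mg

f = (1/2)^(3/2) ≈ 0.353553; accumulation ratio R = 1/(1−f) ≈ 1.54692.
Loading dose to hit Cmax,ss on first dose: D_load = D_maint·R ≈ 2065 × 1.54692 ≈ 3194.39 mg.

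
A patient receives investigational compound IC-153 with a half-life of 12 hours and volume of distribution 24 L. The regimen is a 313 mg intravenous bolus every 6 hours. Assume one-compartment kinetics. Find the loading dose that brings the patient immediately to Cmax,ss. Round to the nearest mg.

f = (1/2)^(6/12) ≈ 0.707107; accumulation ratio R = 1/(1−f) ≈ 3.41422.
Loading dose to hit Cmax,ss on first dose: D_load = D_maint·R ≈ 313 × 3.41422 ≈ 1068.65 mg.

1069 mg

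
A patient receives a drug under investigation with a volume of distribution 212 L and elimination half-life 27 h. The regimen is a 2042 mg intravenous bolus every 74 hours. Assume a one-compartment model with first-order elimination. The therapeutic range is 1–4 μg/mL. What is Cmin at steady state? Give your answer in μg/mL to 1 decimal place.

1.7 μg/mL

τ/t½ = 74/27 ≈ 2.7407, so fraction remaining f = (1/2)^(74/27) ≈ 0.1496.
At steady state, accumulation factor R = 1/(1 − e^(−kτ)) ≈ 1.1759.
Each bolus raises the concentration by D/Vd = 2042/212 ≈ 9.632 μg/mL.
Steady-state peak Cmax,ss = C₀·R ≈ 9.632 × 1.1759 ≈ 11.326 μg/mL.
Steady-state trough Cmin,ss = Cmax,ss·f ≈ 11.326 × 0.1496 ≈ 1.694 μg/mL.
Trough 1.7 μg/mL vs MEC 1 μg/mL: adequate.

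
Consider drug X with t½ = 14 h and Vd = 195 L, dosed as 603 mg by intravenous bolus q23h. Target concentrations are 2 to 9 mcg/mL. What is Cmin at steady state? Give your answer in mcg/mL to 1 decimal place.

1.5 mcg/mL

Over one 23-h interval, 23/14 ≈ 1.6429 half-lives elapse, leaving f ≈ 0.3202 of each dose.
Single-dose peak C₀ = D/Vd = 603/195 ≈ 3.092 mcg/mL.
Steady-state trough Cmin,ss = C₀·f/(1−f) ≈ 3.092 × 0.3202/0.6798 ≈ 1.456 mcg/mL.
Trough 1.5 mcg/mL vs MEC 2 mcg/mL: subtherapeutic.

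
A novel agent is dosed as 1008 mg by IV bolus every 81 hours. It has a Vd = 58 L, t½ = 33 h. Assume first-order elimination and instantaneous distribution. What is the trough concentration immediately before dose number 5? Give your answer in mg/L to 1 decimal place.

3.9 mg/L

f = (1/2)^(τ/t½) = (1/2)^(81/33) ≈ 0.1824.
C₀ = D/Vd = 1008/58 ≈ 17.379 mg/L.
Before the 5th dose, 4 doses have been given. Superposition: Cmin = C₀·(f + f² + … + f^4).
≈ 17.379 × (0.1824 + 0.0333 + 0.0061 + 0.0011) ≈ 17.379 × 0.2229 ≈ 3.874 mg/L.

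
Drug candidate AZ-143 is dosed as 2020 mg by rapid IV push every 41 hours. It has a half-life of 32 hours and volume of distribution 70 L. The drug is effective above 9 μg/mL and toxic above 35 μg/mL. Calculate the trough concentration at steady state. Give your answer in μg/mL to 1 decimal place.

20.2 μg/mL

k = ln2/t½ = ln2/32 ≈ 0.021661 h⁻¹; fraction remaining f = e^(−kτ) = e^(−0.021661×41) ≈ 0.4114.
Accumulation ratio R = 1/(1 − f) ≈ 1/0.5886 ≈ 1.6989.
Each bolus raises the concentration by D/Vd = 2020/70 ≈ 28.857 μg/mL.
Steady-state peak Cmax,ss = C₀·R ≈ 28.857 × 1.6989 ≈ 49.025 μg/mL.
One interval later, Cmin,ss = Cmax,ss·e^(−kτ) ≈ 49.025 × 0.4114 ≈ 20.169 μg/mL.
Trough 20.2 μg/mL vs MEC 9 μg/mL: adequate.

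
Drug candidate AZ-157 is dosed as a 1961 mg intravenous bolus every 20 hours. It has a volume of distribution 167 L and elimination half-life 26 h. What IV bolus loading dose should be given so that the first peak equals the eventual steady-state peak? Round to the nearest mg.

f = (1/2)^(20/26) ≈ 0.586730; accumulation ratio R = 1/(1−f) ≈ 2.41973.
Loading dose to hit Cmax,ss on first dose: D_load = D_maint·R ≈ 1961 × 2.41973 ≈ 4745.09 mg.

4745 mg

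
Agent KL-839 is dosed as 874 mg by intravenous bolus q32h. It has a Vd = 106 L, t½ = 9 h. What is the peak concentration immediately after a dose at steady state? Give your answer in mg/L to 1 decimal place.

9.0 mg/L

Over one 32-h interval, 32/9 ≈ 3.5556 half-lives elapse, leaving f ≈ 0.0850 of each dose.
At steady state, accumulation factor R = 1/(1 − e^(−kτ)) ≈ 1.0929.
Each bolus raises the concentration by D/Vd = 874/106 ≈ 8.245 mg/L.
Cmax,ss = C₀/(1 − f) ≈ 8.245/0.9150 ≈ 9.011 mg/L.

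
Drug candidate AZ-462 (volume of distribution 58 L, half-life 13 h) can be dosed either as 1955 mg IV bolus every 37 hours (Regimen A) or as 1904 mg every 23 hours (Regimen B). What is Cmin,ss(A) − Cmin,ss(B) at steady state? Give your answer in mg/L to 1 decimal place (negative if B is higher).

-8.2 mg/L

Regimen A: f = (1/2)^(37/13) ≈ 0.1391; Cmin,ss = (1955/58)·f/(1−f) ≈ 5.446 mg/L.
Regimen B: f = (1/2)^(23/13) ≈ 0.2934; Cmin,ss = (1904/58)·f/(1−f) ≈ 13.631 mg/L.
Difference ≈ 5.446 − 13.631 ≈ -8.185 mg/L.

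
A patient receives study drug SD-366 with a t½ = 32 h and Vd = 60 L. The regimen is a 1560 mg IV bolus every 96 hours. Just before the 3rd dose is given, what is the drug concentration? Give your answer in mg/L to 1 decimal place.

f = (1/2)^(τ/t½) = (1/2)^(96/32) ≈ 0.1250.
C₀ = D/Vd = 1560/60 ≈ 26.000 mg/L.
Before the 3rd dose, 2 doses have been given. Superposition: Cmin = C₀·(f + f²).
≈ 26.000 × (0.1250 + 0.0156) ≈ 26.000 × 0.1406 ≈ 3.656 mg/L.

3.7 mg/L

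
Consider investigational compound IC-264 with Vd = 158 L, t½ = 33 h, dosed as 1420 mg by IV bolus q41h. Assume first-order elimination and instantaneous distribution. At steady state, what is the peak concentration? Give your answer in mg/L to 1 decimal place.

15.6 mg/L

Over one 41-h interval, 41/33 ≈ 1.2424 half-lives elapse, leaving f ≈ 0.4227 of each dose.
At steady state, accumulation factor R = 1/(1 − e^(−kτ)) ≈ 1.7322.
Single-dose peak C₀ = D/Vd = 1420/158 ≈ 8.987 mg/L.
Steady-state peak Cmax,ss = C₀·R ≈ 8.987 × 1.7322 ≈ 15.567 mg/L.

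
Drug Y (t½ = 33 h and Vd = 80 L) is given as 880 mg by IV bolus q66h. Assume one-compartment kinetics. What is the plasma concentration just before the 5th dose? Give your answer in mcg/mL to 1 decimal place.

3.7 mcg/mL

f = (1/2)^(τ/t½) = (1/2)^(66/33) ≈ 0.2500.
C₀ = D/Vd = 880/80 ≈ 11.000 mcg/mL.
Before the 5th dose, 4 doses have been given. Superposition: Cmin = C₀·(f + f² + … + f^4).
≈ 11.000 × (0.2500 + 0.0625 + 0.0156 + 0.0039) ≈ 11.000 × 0.3320 ≈ 3.652 mcg/mL.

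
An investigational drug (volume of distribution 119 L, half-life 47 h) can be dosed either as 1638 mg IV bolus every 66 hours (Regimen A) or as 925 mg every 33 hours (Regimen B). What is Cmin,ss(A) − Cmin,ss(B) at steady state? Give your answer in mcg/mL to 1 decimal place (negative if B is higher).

Regimen A: f = (1/2)^(66/47) ≈ 0.3778; Cmin,ss = (1638/119)·f/(1−f) ≈ 8.358 mcg/mL.
Regimen B: f = (1/2)^(33/47) ≈ 0.6147; Cmin,ss = (925/119)·f/(1−f) ≈ 12.401 mcg/mL.
Difference ≈ 8.358 − 12.401 ≈ -4.043 mcg/mL.

-4.0 mcg/mL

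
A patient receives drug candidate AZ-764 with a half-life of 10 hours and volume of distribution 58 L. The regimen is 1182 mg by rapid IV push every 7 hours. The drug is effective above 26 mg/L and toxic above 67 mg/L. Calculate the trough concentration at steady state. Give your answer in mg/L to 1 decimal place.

τ/t½ = 7/10 ≈ 0.7, so fraction remaining f = (1/2)^(7/10) ≈ 0.6156.
Each bolus raises the concentration by D/Vd = 1182/58 ≈ 20.379 mg/L.
Steady-state trough Cmin,ss = C₀·f/(1−f) ≈ 20.379 × 0.6156/0.3844 ≈ 32.636 mg/L.
Trough 32.6 mg/L vs MEC 26 mg/L: adequate.

32.6 mg/L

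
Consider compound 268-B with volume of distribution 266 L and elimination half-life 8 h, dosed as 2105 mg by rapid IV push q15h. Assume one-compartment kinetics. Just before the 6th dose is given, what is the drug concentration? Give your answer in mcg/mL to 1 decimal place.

f = (1/2)^(τ/t½) = (1/2)^(15/8) ≈ 0.2726.
C₀ = D/Vd = 2105/266 ≈ 7.914 mcg/mL.
Before the 6th dose, 5 doses have been given. Superposition: Cmin = C₀·(f + f² + … + f^5).
≈ 7.914 × (0.2726 + 0.0743 + 0.0203 + 0.0055 + 0.0015) ≈ 7.914 × 0.3742 ≈ 2.961 mcg/mL.

3.0 mcg/mL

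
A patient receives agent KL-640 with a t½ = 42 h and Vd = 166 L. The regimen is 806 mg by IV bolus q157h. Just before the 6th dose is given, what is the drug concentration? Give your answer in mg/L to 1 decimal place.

f = (1/2)^(τ/t½) = (1/2)^(157/42) ≈ 0.0749.
C₀ = D/Vd = 806/166 ≈ 4.855 mg/L.
Before the 6th dose, 5 doses have been given. Superposition: Cmin = C₀·(f + f² + … + f^5).
≈ 4.855 × (0.0749 + 0.0056 + 0.0004 + 0.0000 + 0.0000) ≈ 4.855 × 0.0809 ≈ 0.393 mg/L.

0.4 mg/L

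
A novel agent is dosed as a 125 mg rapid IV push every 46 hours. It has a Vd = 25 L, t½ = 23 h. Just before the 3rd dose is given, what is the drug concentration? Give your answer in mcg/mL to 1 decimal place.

f = (1/2)^(τ/t½) = (1/2)^(46/23) ≈ 0.2500.
C₀ = D/Vd = 125/25 ≈ 5.000 mcg/mL.
Before the 3rd dose, 2 doses have been given. Superposition: Cmin = C₀·(f + f²).
≈ 5.000 × (0.2500 + 0.0625) ≈ 5.000 × 0.3125 ≈ 1.562 mcg/mL.

1.6 mcg/mL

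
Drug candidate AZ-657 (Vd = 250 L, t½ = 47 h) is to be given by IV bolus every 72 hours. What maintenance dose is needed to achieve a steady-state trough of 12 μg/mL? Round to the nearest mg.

5675 mg

τ/t½ = 72/47 ≈ 1.5319, so f = (1/2)^(72/47) ≈ 0.345818.
Cmin,ss = (D/Vd)·f/(1−f), so D = Cmin,ss·Vd·(1−f)/f.
D = 12 × 250 × (1−f)/f ≈ 12 × 250 × 1.89169 ≈ 5675.07 mg.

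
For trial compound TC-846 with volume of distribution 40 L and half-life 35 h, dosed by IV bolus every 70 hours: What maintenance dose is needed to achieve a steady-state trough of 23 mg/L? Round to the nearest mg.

τ/t½ = 70/35 ≈ 2, so f = (1/2)^(70/35) ≈ 0.250000.
Cmin,ss = (D/Vd)·f/(1−f), so D = Cmin,ss·Vd·(1−f)/f.
D = 23 × 40 × (1−f)/f ≈ 23 × 40 × 3.00000 ≈ 2760.00 mg.

2760 mg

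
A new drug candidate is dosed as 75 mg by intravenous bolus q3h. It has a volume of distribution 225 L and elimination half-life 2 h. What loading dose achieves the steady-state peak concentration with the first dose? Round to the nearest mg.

f = (1/2)^(3/2) ≈ 0.353553; accumulation ratio R = 1/(1−f) ≈ 1.54692.
Loading dose to hit Cmax,ss on first dose: D_load = D_maint·R ≈ 75 × 1.54692 ≈ 116.02 mg.

116 mg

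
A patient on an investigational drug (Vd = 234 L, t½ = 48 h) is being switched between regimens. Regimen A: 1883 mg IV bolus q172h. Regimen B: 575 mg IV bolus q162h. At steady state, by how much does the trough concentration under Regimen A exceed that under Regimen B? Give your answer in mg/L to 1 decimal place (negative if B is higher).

Regimen A: f = (1/2)^(172/48) ≈ 0.0834; Cmin,ss = (1883/234)·f/(1−f) ≈ 0.732 mg/L.
Regimen B: f = (1/2)^(162/48) ≈ 0.0964; Cmin,ss = (575/234)·f/(1−f) ≈ 0.262 mg/L.
Difference ≈ 0.732 − 0.262 ≈ 0.470 mg/L.

0.5 mg/L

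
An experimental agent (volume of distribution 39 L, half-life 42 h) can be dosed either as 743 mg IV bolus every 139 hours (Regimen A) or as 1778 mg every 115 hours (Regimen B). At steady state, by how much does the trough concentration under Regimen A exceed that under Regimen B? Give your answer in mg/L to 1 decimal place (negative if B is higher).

Regimen A: f = (1/2)^(139/42) ≈ 0.1009; Cmin,ss = (743/39)·f/(1−f) ≈ 2.138 mg/L.
Regimen B: f = (1/2)^(115/42) ≈ 0.1499; Cmin,ss = (1778/39)·f/(1−f) ≈ 8.039 mg/L.
Difference ≈ 2.138 − 8.039 ≈ -5.901 mg/L.

-5.9 mg/L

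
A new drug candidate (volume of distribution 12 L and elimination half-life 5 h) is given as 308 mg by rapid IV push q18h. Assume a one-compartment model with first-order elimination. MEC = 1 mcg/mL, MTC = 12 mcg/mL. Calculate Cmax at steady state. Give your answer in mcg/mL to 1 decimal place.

τ/t½ = 18/5 ≈ 3.6, so fraction remaining f = (1/2)^(18/5) ≈ 0.0825.
At steady state, accumulation factor R = 1/(1 − e^(−kτ)) ≈ 1.0899.
Single-dose peak C₀ = D/Vd = 308/12 ≈ 25.667 mcg/mL.
Steady-state peak Cmax,ss = C₀·R ≈ 25.667 × 1.0899 ≈ 27.974 mcg/mL.
Peak 28.0 mcg/mL vs MTC 12 mcg/mL: exceeds toxic threshold.

28.0 mcg/mL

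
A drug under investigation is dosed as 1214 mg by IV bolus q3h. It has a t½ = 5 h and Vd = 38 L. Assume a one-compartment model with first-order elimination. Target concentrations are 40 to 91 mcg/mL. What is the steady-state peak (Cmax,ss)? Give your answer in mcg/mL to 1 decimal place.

Over one 3-h interval, 3/5 ≈ 0.6 half-lives elapse, leaving f ≈ 0.6598 of each dose.
At steady state, accumulation factor R = 1/(1 − e^(−kτ)) ≈ 2.9394.
Single-dose peak C₀ = D/Vd = 1214/38 ≈ 31.947 mcg/mL.
Cmax,ss = C₀/(1 − f) ≈ 31.947/0.3402 ≈ 93.907 mcg/mL.
Peak 93.9 mcg/mL vs MTC 91 mcg/mL: exceeds toxic threshold.

93.9 mcg/mL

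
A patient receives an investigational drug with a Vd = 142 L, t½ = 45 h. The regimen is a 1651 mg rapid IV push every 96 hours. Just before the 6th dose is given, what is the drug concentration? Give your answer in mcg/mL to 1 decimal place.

f = (1/2)^(τ/t½) = (1/2)^(96/45) ≈ 0.2279.
C₀ = D/Vd = 1651/142 ≈ 11.627 mcg/mL.
Before the 6th dose, 5 doses have been given. Superposition: Cmin = C₀·(f + f² + … + f^5).
≈ 11.627 × (0.2279 + 0.0519 + 0.0118 + 0.0027 + 0.0006) ≈ 11.627 × 0.2949 ≈ 3.429 mcg/mL.

3.4 mcg/mL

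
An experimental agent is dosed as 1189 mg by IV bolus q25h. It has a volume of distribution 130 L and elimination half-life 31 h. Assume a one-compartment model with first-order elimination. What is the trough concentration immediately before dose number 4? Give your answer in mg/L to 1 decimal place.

9.9 mg/L

f = (1/2)^(τ/t½) = (1/2)^(25/31) ≈ 0.5718.
C₀ = D/Vd = 1189/130 ≈ 9.146 mg/L.
Before the 4th dose, 3 doses have been given. Superposition: Cmin = C₀·(f + f² + … + f^3).
≈ 9.146 × (0.5718 + 0.3270 + 0.1870) ≈ 9.146 × 1.0858 ≈ 9.931 mg/L.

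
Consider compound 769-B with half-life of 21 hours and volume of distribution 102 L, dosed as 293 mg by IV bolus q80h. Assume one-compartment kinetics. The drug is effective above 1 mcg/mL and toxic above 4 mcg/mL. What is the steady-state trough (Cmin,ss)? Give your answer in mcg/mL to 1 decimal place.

0.2 mcg/mL

τ/t½ = 80/21 ≈ 3.8095, so fraction remaining f = (1/2)^(80/21) ≈ 0.0713.
At steady state, accumulation factor R = 1/(1 − e^(−kτ)) ≈ 1.0768.
Each bolus raises the concentration by D/Vd = 293/102 ≈ 2.873 mcg/mL.
Cmax,ss = C₀/(1 − f) ≈ 2.873/0.9287 ≈ 3.094 mcg/mL.
Steady-state trough Cmin,ss = Cmax,ss·f ≈ 3.094 × 0.0713 ≈ 0.221 mcg/mL.
Trough 0.2 mcg/mL vs MEC 1 mcg/mL: subtherapeutic.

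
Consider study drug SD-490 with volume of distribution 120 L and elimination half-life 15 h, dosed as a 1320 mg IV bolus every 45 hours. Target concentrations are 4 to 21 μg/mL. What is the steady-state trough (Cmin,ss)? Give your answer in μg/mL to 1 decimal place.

τ = 45 h = 3 half-lives, so f = (1/2)^3 = 0.125.
Accumulation ratio R = 1/(1 − f) = 1/0.875 = 8/7.
Single-dose peak C₀ = D/Vd = 1320/120 = 11 μg/mL.
Steady-state peak Cmax,ss = C₀·R = 11 × 8/7 ≈ 12.571 μg/mL.
Steady-state trough Cmin,ss = Cmax,ss·f ≈ 12.571 × 0.125 ≈ 1.571 μg/mL.
Trough 1.6 μg/mL vs MEC 4 μg/mL: subtherapeutic.

1.6 μg/mL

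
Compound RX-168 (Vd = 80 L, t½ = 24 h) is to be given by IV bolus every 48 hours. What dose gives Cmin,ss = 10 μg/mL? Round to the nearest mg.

τ/t½ = 48/24 ≈ 2, so f = (1/2)^(48/24) ≈ 0.250000.
Cmin,ss = (D/Vd)·f/(1−f), so D = Cmin,ss·Vd·(1−f)/f.
D = 10 × 80 × (1−f)/f ≈ 10 × 80 × 3.00000 ≈ 2400.00 mg.

2400 mg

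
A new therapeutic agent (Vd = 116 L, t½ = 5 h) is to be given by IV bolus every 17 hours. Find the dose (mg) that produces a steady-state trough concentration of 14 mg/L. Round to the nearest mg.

15519 mg

τ/t½ = 17/5 ≈ 3.4, so f = (1/2)^(17/5) ≈ 0.094732.
Cmin,ss = (D/Vd)·f/(1−f), so D = Cmin,ss·Vd·(1−f)/f.
D = 14 × 116 × (1−f)/f ≈ 14 × 116 × 9.55610 ≈ 15519.11 mg.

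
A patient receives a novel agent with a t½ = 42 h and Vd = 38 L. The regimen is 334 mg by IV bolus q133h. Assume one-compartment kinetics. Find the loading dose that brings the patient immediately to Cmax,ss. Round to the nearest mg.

f = (1/2)^(133/42) ≈ 0.111362; accumulation ratio R = 1/(1−f) ≈ 1.12532.
Loading dose to hit Cmax,ss on first dose: D_load = D_maint·R ≈ 334 × 1.12532 ≈ 375.86 mg.

376 mg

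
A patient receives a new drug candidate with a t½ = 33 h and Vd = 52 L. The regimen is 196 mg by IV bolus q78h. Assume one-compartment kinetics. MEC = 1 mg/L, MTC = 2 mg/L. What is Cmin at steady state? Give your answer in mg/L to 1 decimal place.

Over one 78-h interval, 78/33 ≈ 2.3636 half-lives elapse, leaving f ≈ 0.1943 of each dose.
At steady state, accumulation factor R = 1/(1 − e^(−kτ)) ≈ 1.2412.
Single-dose peak C₀ = D/Vd = 196/52 ≈ 3.769 mg/L.
Steady-state peak Cmax,ss = C₀·R ≈ 3.769 × 1.2412 ≈ 4.678 mg/L.
One interval later, Cmin,ss = Cmax,ss·e^(−kτ) ≈ 4.678 × 0.1943 ≈ 0.909 mg/L.
Trough 0.9 mg/L vs MEC 1 mg/L: subtherapeutic.

0.9 mg/L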